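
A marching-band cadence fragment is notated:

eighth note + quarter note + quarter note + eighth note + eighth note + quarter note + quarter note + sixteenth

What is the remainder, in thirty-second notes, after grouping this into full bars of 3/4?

22

One bar of 3/4 = 12 sixteenth notes.
In sixteenth notes: eighth note = 2; quarter note = 4; quarter note = 4; eighth note = 2; eighth note = 2; quarter note = 4; quarter note = 4; sixteenth = 1.
Total: 2 + 4 + 4 + 2 + 2 + 4 + 4 + 1 = 23.
23 ÷ 12 = 1 complete bar with 11 sixteenth notes remaining = 22 thirty-second notes.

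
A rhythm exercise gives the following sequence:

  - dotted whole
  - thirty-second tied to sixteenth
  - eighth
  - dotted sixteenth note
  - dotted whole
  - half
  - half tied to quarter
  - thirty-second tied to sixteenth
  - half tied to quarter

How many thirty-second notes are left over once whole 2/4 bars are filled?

One bar of 2/4 = 16 thirty-second notes.
Express everything in thirty-second notes: dotted whole = 48; thirty-second tied to sixteenth (thirty-second + sixteenth) = 3; eighth = 4; dotted sixteenth note = 3; dotted whole = 48; half = 16; half tied to quarter (half + quarter) = 24; thirty-second tied to sixteenth (thirty-second + sixteenth) = 3; half tied to quarter (half + quarter) = 24.
Sum: 48 + 3 + 4 + 3 + 48 + 16 + 24 + 3 + 24 = 173.
173 ÷ 16 = 10 complete bars with 13 thirty-second notes remaining.

13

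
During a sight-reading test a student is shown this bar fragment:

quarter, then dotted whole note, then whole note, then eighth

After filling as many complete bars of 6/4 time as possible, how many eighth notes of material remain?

One bar of 6/4 = 12 eighth notes.
In eighth notes: quarter = 2; dotted whole note = 12; whole note = 8; eighth = 1.
Adding: 2 + 12 + 8 + 1 = 23.
23 ÷ 12 = 1 complete bar with 11 eighth notes remaining.

11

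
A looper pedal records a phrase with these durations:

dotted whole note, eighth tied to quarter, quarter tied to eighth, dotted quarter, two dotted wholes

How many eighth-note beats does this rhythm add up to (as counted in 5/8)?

45

One eighth-note beat = 2 sixteenth notes.
Convert each value to sixteenth notes: dotted whole note = 24; eighth tied to quarter (eighth + quarter) = 6; quarter tied to eighth (quarter + eighth) = 6; dotted quarter = 6; dotted whole = 24; dotted whole = 24.
Total: 24 + 6 + 6 + 6 + 24 + 24 = 90.
90 ÷ 2 = 45 beats.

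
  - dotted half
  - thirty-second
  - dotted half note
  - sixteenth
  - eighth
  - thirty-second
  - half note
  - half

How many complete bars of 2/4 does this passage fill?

One bar of 2/4 = 16 thirty-second notes.
Working in thirty-second notes: dotted half = 24; thirty-second = 1; dotted half note = 24; sixteenth = 2; eighth = 4; thirty-second = 1; half note = 16; half = 16.
Total: 24 + 1 + 24 + 2 + 4 + 1 + 16 + 16 = 88.
88 ÷ 16 = 5 complete bars with 8 left over.

5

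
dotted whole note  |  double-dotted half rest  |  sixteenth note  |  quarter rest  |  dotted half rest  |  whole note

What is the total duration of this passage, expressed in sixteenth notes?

71

Express everything in sixteenth notes: dotted whole note = 24; double-dotted half rest = 14; sixteenth note = 1; quarter rest = 4; dotted half rest = 12; whole note = 16.
Altogether 24 + 14 + 1 + 4 + 12 + 16 = 71 sixteenth notes.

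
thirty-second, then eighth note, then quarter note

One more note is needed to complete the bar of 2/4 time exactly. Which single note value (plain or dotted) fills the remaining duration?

The bar of 2/4 = 16 thirty-second notes.
Working in thirty-second notes: thirty-second = 1; eighth note = 4; quarter note = 8.
Sum: 1 + 4 + 8 = 13.
Remaining: 16 − 13 = 3 thirty-second notes, which is a dotted sixteenth note.

dotted sixteenth note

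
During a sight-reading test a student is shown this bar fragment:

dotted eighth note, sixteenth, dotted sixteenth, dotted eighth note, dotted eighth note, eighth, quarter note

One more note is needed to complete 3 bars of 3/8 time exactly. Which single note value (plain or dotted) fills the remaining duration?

3 bars of 3/8 = 36 thirty-second notes.
Express everything in thirty-second notes: dotted eighth note = 6; sixteenth = 2; dotted sixteenth = 3; dotted eighth note = 6; dotted eighth note = 6; eighth = 4; quarter note = 8.
Altogether 6 + 2 + 3 + 6 + 6 + 4 + 8 = 35.
Remaining: 36 − 35 = 1 thirty-second note, which is a thirty-second note.

thirty-second note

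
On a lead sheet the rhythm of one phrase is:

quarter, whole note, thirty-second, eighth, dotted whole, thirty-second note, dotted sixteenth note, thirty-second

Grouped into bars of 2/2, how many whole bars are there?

3

One bar of 2/2 = 32 thirty-second notes.
Working in thirty-second notes: quarter = 8; whole note = 32; thirty-second = 1; eighth = 4; dotted whole = 48; thirty-second note = 1; dotted sixteenth note = 3; thirty-second = 1.
Total: 8 + 32 + 1 + 4 + 48 + 1 + 3 + 1 = 98.
98 ÷ 32 = 3 complete bars with 2 left over.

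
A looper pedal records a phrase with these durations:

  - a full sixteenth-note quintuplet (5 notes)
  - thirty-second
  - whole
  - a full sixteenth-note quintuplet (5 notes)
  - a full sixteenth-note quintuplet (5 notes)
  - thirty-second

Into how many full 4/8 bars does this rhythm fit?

One bar of 4/8 = 16 thirty-second notes.
In thirty-second notes: a full sixteenth-note quintuplet (5 notes) (five quintuplet sixteenths span one quarter) = 8; thirty-second = 1; whole = 32; a full sixteenth-note quintuplet (5 notes) (five quintuplet sixteenths span one quarter) = 8; a full sixteenth-note quintuplet (5 notes) (five quintuplet sixteenths span one quarter) = 8; thirty-second = 1.
Altogether 8 + 1 + 32 + 8 + 8 + 1 = 58.
58 ÷ 16 = 3 complete bars with 10 left over.

3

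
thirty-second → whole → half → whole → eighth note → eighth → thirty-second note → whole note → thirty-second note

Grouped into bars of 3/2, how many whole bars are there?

2

One bar of 3/2 = 48 thirty-second notes.
In thirty-second notes: thirty-second = 1; whole = 32; half = 16; whole = 32; eighth note = 4; eighth = 4; thirty-second note = 1; whole note = 32; thirty-second note = 1.
Sum: 1 + 32 + 16 + 32 + 4 + 4 + 1 + 32 + 1 = 123.
123 ÷ 48 = 2 complete bars with 27 left over.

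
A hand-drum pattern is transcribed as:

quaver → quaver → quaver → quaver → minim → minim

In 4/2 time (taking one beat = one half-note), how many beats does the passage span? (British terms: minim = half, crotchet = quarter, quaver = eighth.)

One half-note beat = 4 eighth notes.
Convert each value to eighth notes: quaver = 1; quaver = 1; quaver = 1; quaver = 1; minim = 4; minim = 4.
Total: 1 + 1 + 1 + 1 + 4 + 4 = 12.
12 ÷ 4 = 3 beats.

3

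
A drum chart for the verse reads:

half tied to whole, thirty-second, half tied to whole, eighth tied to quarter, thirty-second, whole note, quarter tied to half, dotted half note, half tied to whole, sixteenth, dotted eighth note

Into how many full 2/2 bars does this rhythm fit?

One bar of 2/2 = 32 thirty-second notes.
Express everything in thirty-second notes: half tied to whole (half + whole) = 48; thirty-second = 1; half tied to whole (half + whole) = 48; eighth tied to quarter (eighth + quarter) = 12; thirty-second = 1; whole note = 32; quarter tied to half (quarter + half) = 24; dotted half note = 24; half tied to whole (half + whole) = 48; sixteenth = 2; dotted eighth note = 6.
Sum: 48 + 1 + 48 + 12 + 1 + 32 + 24 + 24 + 48 + 2 + 6 = 246.
246 ÷ 32 = 7 complete bars with 22 left over.

7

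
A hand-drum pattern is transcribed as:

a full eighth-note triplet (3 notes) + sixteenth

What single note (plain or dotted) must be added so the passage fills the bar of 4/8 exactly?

dotted eighth note

The bar of 4/8 = 8 sixteenth notes.
Each duration in sixteenth notes: a full eighth-note triplet (3 notes) (three triplet eighths span one quarter) = 4; sixteenth = 1.
Sum: 4 + 1 = 5.
Remaining: 8 − 5 = 3 sixteenth notes, which is a dotted eighth note.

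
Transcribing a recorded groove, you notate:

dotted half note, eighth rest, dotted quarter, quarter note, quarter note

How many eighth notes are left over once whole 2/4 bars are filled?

One bar of 2/4 = 4 eighth notes.
Express everything in eighth notes: dotted half note = 6; eighth rest = 1; dotted quarter = 3; quarter note = 2; quarter note = 2.
Total: 6 + 1 + 3 + 2 + 2 = 14.
14 ÷ 4 = 3 complete bars with 2 eighth notes remaining.

2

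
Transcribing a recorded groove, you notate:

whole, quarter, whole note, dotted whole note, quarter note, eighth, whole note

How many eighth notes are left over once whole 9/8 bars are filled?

One bar of 9/8 = 9 eighth notes.
Working in eighth notes: whole = 8; quarter = 2; whole note = 8; dotted whole note = 12; quarter note = 2; eighth = 1; whole note = 8.
Sum: 8 + 2 + 8 + 12 + 2 + 1 + 8 = 41.
41 ÷ 9 = 4 complete bars with 5 eighth notes remaining.

5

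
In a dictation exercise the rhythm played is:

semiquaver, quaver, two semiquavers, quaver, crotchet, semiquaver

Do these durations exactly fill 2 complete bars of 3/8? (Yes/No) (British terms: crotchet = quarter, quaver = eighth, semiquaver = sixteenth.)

One bar of 3/8 = 6 sixteenth notes, so 2 bars = 12.
Convert each value to sixteenth notes: semiquaver = 1; quaver = 2; semiquaver = 1; semiquaver = 1; quaver = 2; crotchet = 4; semiquaver = 1.
Total: 1 + 2 + 1 + 1 + 2 + 4 + 1 = 12.
12 equals 12, so the answer is Yes.

Yes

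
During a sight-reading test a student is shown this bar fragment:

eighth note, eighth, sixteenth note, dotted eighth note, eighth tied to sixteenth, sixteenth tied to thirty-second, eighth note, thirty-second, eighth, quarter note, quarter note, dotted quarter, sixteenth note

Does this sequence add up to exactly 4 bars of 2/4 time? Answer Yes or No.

Yes

One bar of 2/4 = 16 thirty-second notes, so 4 bars = 64.
In thirty-second notes: eighth note = 4; eighth = 4; sixteenth note = 2; dotted eighth note = 6; eighth tied to sixteenth (eighth + sixteenth) = 6; sixteenth tied to thirty-second (sixteenth + thirty-second) = 3; eighth note = 4; thirty-second = 1; eighth = 4; quarter note = 8; quarter note = 8; dotted quarter = 12; sixteenth note = 2.
Adding: 4 + 4 + 2 + 6 + 6 + 3 + 4 + 1 + 4 + 8 + 8 + 12 + 2 = 64.
64 equals 64, so the answer is Yes.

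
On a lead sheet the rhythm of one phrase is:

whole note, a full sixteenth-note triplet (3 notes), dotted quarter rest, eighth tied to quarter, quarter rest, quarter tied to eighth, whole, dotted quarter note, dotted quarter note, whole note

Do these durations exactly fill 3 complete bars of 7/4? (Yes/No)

One bar of 7/4 = 14 eighth notes, so 3 bars = 42.
Convert each value to eighth notes: whole note = 8; a full sixteenth-note triplet (3 notes) (three triplet sixteenths span one eighth) = 1; dotted quarter rest = 3; eighth tied to quarter (eighth + quarter) = 3; quarter rest = 2; quarter tied to eighth (quarter + eighth) = 3; whole = 8; dotted quarter note = 3; dotted quarter note = 3; whole note = 8.
Altogether 8 + 1 + 3 + 3 + 2 + 3 + 8 + 3 + 3 + 8 = 42.
42 equals 42, so the answer is Yes.

Yes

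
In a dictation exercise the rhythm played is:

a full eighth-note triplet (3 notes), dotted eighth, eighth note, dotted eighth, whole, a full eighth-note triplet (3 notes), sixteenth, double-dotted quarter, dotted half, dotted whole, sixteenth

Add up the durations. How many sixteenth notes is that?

Convert each value to sixteenth notes: a full eighth-note triplet (3 notes) (three triplet eighths span one quarter) = 4; dotted eighth = 3; eighth note = 2; dotted eighth = 3; whole = 16; a full eighth-note triplet (3 notes) (three triplet eighths span one quarter) = 4; sixteenth = 1; double-dotted quarter = 7; dotted half = 12; dotted whole = 24; sixteenth = 1.
Total: 4 + 3 + 2 + 3 + 16 + 4 + 1 + 7 + 12 + 24 + 1 = 77 sixteenth notes.

77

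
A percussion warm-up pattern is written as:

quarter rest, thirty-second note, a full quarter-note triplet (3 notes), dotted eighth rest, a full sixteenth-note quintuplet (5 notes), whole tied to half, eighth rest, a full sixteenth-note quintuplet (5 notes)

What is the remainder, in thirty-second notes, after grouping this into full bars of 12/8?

One bar of 12/8 = 48 thirty-second notes.
In thirty-second notes: quarter rest = 8; thirty-second note = 1; a full quarter-note triplet (3 notes) (three triplet quarters span one half) = 16; dotted eighth rest = 6; a full sixteenth-note quintuplet (5 notes) (five quintuplet sixteenths span one quarter) = 8; whole tied to half (whole + half) = 48; eighth rest = 4; a full sixteenth-note quintuplet (5 notes) (five quintuplet sixteenths span one quarter) = 8.
Adding: 8 + 1 + 16 + 6 + 8 + 48 + 4 + 8 = 99.
99 ÷ 48 = 2 complete bars with 3 thirty-second notes remaining.

3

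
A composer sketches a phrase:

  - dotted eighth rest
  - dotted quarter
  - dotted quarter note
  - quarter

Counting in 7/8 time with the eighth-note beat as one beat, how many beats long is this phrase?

One eighth-note beat = 2 sixteenth notes.
Express everything in sixteenth notes: dotted eighth rest = 3; dotted quarter = 6; dotted quarter note = 6; quarter = 4.
Sum: 3 + 6 + 6 + 4 = 19.
19 ÷ 2 = 9.5 beats.

9.5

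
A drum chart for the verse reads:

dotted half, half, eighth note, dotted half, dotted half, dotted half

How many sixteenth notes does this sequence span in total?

58

Express everything in sixteenth notes: dotted half = 12; half = 8; eighth note = 2; dotted half = 12; dotted half = 12; dotted half = 12.
Altogether 12 + 8 + 2 + 12 + 12 + 12 = 58 sixteenth notes.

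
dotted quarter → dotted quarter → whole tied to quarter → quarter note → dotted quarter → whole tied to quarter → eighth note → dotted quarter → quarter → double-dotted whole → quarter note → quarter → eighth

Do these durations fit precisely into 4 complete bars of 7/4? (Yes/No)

Yes

One bar of 7/4 = 14 eighth notes, so 4 bars = 56.
In eighth notes: dotted quarter = 3; dotted quarter = 3; whole tied to quarter (whole + quarter) = 10; quarter note = 2; dotted quarter = 3; whole tied to quarter (whole + quarter) = 10; eighth note = 1; dotted quarter = 3; quarter = 2; double-dotted whole = 14; quarter note = 2; quarter = 2; eighth = 1.
Total: 3 + 3 + 10 + 2 + 3 + 10 + 1 + 3 + 2 + 14 + 2 + 2 + 1 = 56.
56 equals 56, so the answer is Yes.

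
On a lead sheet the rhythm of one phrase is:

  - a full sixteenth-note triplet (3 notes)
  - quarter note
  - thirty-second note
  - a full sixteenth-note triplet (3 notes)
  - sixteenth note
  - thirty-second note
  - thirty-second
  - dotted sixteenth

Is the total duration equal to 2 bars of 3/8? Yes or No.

Yes

One bar of 3/8 = 12 thirty-second notes, so 2 bars = 24.
Express everything in thirty-second notes: a full sixteenth-note triplet (3 notes) (three triplet sixteenths span one eighth) = 4; quarter note = 8; thirty-second note = 1; a full sixteenth-note triplet (3 notes) (three triplet sixteenths span one eighth) = 4; sixteenth note = 2; thirty-second note = 1; thirty-second = 1; dotted sixteenth = 3.
Sum: 4 + 8 + 1 + 4 + 2 + 1 + 1 + 3 = 24.
24 equals 24, so the answer is Yes.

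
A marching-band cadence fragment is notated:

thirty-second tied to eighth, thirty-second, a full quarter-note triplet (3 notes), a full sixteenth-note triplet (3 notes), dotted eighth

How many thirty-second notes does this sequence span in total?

Each duration in thirty-second notes: thirty-second tied to eighth (thirty-second + eighth) = 5; thirty-second = 1; a full quarter-note triplet (3 notes) (three triplet quarters span one half) = 16; a full sixteenth-note triplet (3 notes) (three triplet sixteenths span one eighth) = 4; dotted eighth = 6.
Altogether 5 + 1 + 16 + 4 + 6 = 32 thirty-second notes.

32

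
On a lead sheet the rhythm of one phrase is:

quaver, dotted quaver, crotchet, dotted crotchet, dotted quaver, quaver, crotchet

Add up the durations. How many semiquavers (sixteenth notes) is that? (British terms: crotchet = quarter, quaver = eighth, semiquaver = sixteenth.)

Working in sixteenth notes: quaver = 2; dotted quaver = 3; crotchet = 4; dotted crotchet = 6; dotted quaver = 3; quaver = 2; crotchet = 4.
Adding: 2 + 3 + 4 + 6 + 3 + 2 + 4 = 24 sixteenth notes.

24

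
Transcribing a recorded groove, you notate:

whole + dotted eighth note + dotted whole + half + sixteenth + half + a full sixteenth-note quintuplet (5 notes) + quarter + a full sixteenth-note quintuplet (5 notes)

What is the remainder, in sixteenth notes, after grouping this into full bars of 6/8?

0

One bar of 6/8 = 12 sixteenth notes.
In sixteenth notes: whole = 16; dotted eighth note = 3; dotted whole = 24; half = 8; sixteenth = 1; half = 8; a full sixteenth-note quintuplet (5 notes) (five quintuplet sixteenths span one quarter) = 4; quarter = 4; a full sixteenth-note quintuplet (5 notes) (five quintuplet sixteenths span one quarter) = 4.
Total: 16 + 3 + 24 + 8 + 1 + 8 + 4 + 4 + 4 = 72.
72 ÷ 12 = 6 complete bars with 0 sixteenth notes remaining.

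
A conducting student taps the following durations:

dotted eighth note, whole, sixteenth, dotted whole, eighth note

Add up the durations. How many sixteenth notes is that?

Express everything in sixteenth notes: dotted eighth note = 3; whole = 16; sixteenth = 1; dotted whole = 24; eighth note = 2.
Total: 3 + 16 + 1 + 24 + 2 = 46 sixteenth notes.

46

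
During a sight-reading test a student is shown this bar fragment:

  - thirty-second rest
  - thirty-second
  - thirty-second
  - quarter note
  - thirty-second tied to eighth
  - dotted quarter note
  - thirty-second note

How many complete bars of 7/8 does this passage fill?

1

One bar of 7/8 = 28 thirty-second notes.
In thirty-second notes: thirty-second rest = 1; thirty-second = 1; thirty-second = 1; quarter note = 8; thirty-second tied to eighth (thirty-second + eighth) = 5; dotted quarter note = 12; thirty-second note = 1.
Adding: 1 + 1 + 1 + 8 + 5 + 12 + 1 = 29.
29 ÷ 28 = 1 complete bar with 1 left over.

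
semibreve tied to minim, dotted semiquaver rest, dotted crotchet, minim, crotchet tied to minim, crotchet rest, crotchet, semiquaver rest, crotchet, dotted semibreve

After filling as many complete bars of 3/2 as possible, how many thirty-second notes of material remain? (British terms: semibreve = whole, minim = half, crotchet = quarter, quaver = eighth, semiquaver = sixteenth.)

One bar of 3/2 = 48 thirty-second notes.
Each duration in thirty-second notes: semibreve tied to minim (semibreve + minim) = 48; dotted semiquaver rest = 3; dotted crotchet = 12; minim = 16; crotchet tied to minim (crotchet + minim) = 24; crotchet rest = 8; crotchet = 8; semiquaver rest = 2; crotchet = 8; dotted semibreve = 48.
Adding: 48 + 3 + 12 + 16 + 24 + 8 + 8 + 2 + 8 + 48 = 177.
177 ÷ 48 = 3 complete bars with 33 thirty-second notes remaining.

33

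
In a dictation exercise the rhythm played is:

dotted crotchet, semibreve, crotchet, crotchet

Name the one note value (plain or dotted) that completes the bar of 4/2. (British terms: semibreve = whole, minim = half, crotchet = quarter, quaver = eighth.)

The bar of 4/2 = 16 eighth notes.
Each duration in eighth notes: dotted crotchet = 3; semibreve = 8; crotchet = 2; crotchet = 2.
Sum: 3 + 8 + 2 + 2 = 15.
Remaining: 16 − 15 = 1 eighth note, which is a eighth note.

eighth note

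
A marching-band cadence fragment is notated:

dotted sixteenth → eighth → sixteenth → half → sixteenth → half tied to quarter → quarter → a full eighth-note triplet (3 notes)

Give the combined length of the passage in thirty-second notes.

Working in thirty-second notes: dotted sixteenth = 3; eighth = 4; sixteenth = 2; half = 16; sixteenth = 2; half tied to quarter (half + quarter) = 24; quarter = 8; a full eighth-note triplet (3 notes) (three triplet eighths span one quarter) = 8.
Sum: 3 + 4 + 2 + 16 + 2 + 24 + 8 + 8 = 67 thirty-second notes.

67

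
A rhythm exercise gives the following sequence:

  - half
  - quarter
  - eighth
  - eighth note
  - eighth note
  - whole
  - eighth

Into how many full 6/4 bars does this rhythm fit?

1

One bar of 6/4 = 12 eighth notes.
Each duration in eighth notes: half = 4; quarter = 2; eighth = 1; eighth note = 1; eighth note = 1; whole = 8; eighth = 1.
Altogether 4 + 2 + 1 + 1 + 1 + 8 + 1 = 18.
18 ÷ 12 = 1 complete bar with 6 left over.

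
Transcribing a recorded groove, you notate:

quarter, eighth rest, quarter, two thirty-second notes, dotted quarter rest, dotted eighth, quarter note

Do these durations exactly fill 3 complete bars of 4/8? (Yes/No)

Yes

One bar of 4/8 = 16 thirty-second notes, so 3 bars = 48.
Each duration in thirty-second notes: quarter = 8; eighth rest = 4; quarter = 8; thirty-second note = 1; thirty-second note = 1; dotted quarter rest = 12; dotted eighth = 6; quarter note = 8.
Total: 8 + 4 + 8 + 1 + 1 + 12 + 6 + 8 = 48.
48 equals 48, so the answer is Yes.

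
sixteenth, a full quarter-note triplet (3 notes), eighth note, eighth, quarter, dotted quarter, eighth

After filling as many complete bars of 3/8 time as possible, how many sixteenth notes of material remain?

One bar of 3/8 = 6 sixteenth notes.
Express everything in sixteenth notes: sixteenth = 1; a full quarter-note triplet (3 notes) (three triplet quarters span one half) = 8; eighth note = 2; eighth = 2; quarter = 4; dotted quarter = 6; eighth = 2.
Total: 1 + 8 + 2 + 2 + 4 + 6 + 2 = 25.
25 ÷ 6 = 4 complete bars with 1 sixteenth note remaining.

1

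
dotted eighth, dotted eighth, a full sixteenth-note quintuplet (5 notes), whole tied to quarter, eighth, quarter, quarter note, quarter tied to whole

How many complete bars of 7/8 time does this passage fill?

One bar of 7/8 = 14 sixteenth notes.
Express everything in sixteenth notes: dotted eighth = 3; dotted eighth = 3; a full sixteenth-note quintuplet (5 notes) (five quintuplet sixteenths span one quarter) = 4; whole tied to quarter (whole + quarter) = 20; eighth = 2; quarter = 4; quarter note = 4; quarter tied to whole (quarter + whole) = 20.
Altogether 3 + 3 + 4 + 20 + 2 + 4 + 4 + 20 = 60.
60 ÷ 14 = 4 complete bars with 4 left over.

4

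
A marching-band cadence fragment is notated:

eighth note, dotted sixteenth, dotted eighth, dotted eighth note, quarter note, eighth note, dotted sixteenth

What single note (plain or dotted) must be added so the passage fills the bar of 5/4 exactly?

dotted eighth note

The bar of 5/4 = 40 thirty-second notes.
Each duration in thirty-second notes: eighth note = 4; dotted sixteenth = 3; dotted eighth = 6; dotted eighth note = 6; quarter note = 8; eighth note = 4; dotted sixteenth = 3.
Total: 4 + 3 + 6 + 6 + 8 + 4 + 3 = 34.
Remaining: 40 − 34 = 6 thirty-second notes, which is a dotted eighth note.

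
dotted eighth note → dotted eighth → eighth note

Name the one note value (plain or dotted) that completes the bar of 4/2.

The bar of 4/2 = 32 sixteenth notes.
Express everything in sixteenth notes: dotted eighth note = 3; dotted eighth = 3; eighth note = 2.
Adding: 3 + 3 + 2 = 8.
Remaining: 32 − 8 = 24 sixteenth notes, which is a dotted whole note.

dotted whole note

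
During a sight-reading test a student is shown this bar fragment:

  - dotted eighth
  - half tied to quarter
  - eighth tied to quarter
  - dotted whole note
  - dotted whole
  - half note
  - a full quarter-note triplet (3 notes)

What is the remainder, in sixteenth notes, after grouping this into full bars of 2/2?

One bar of 2/2 = 16 sixteenth notes.
Express everything in sixteenth notes: dotted eighth = 3; half tied to quarter (half + quarter) = 12; eighth tied to quarter (eighth + quarter) = 6; dotted whole note = 24; dotted whole = 24; half note = 8; a full quarter-note triplet (3 notes) (three triplet quarters span one half) = 8.
Total: 3 + 12 + 6 + 24 + 24 + 8 + 8 = 85.
85 ÷ 16 = 5 complete bars with 5 sixteenth notes remaining.

5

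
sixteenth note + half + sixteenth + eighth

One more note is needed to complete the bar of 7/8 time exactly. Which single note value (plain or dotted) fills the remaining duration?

eighth note

The bar of 7/8 = 14 sixteenth notes.
Convert each value to sixteenth notes: sixteenth note = 1; half = 8; sixteenth = 1; eighth = 2.
Altogether 1 + 8 + 1 + 2 = 12.
Remaining: 14 − 12 = 2 sixteenth notes, which is a eighth note.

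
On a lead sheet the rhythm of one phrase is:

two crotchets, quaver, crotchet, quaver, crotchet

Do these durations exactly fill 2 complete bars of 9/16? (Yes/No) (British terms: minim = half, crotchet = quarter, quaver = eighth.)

One bar of 9/16 = 9 sixteenth notes, so 2 bars = 18.
Express everything in sixteenth notes: crotchet = 4; crotchet = 4; quaver = 2; crotchet = 4; quaver = 2; crotchet = 4.
Total: 4 + 4 + 2 + 4 + 2 + 4 = 20.
20 exceeds 18, so the answer is No.

No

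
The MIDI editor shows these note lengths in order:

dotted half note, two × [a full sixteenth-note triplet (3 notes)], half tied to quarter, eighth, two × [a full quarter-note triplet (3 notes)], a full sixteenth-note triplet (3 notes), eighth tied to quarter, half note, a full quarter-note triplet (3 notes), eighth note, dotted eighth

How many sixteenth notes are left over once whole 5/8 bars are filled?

One bar of 5/8 = 10 sixteenth notes.
Convert each value to sixteenth notes: dotted half note = 12; a full sixteenth-note triplet (3 notes) (three triplet sixteenths span one eighth) = 2; a full sixteenth-note triplet (3 notes) (three triplet sixteenths span one eighth) = 2; half tied to quarter (half + quarter) = 12; eighth = 2; a full quarter-note triplet (3 notes) (three triplet quarters span one half) = 8; a full quarter-note triplet (3 notes) (three triplet quarters span one half) = 8; a full sixteenth-note triplet (3 notes) (three triplet sixteenths span one eighth) = 2; eighth tied to quarter (eighth + quarter) = 6; half note = 8; a full quarter-note triplet (3 notes) (three triplet quarters span one half) = 8; eighth note = 2; dotted eighth = 3.
Total: 12 + 2 + 2 + 12 + 2 + 8 + 8 + 2 + 6 + 8 + 8 + 2 + 3 = 75.
75 ÷ 10 = 7 complete bars with 5 sixteenth notes remaining.

5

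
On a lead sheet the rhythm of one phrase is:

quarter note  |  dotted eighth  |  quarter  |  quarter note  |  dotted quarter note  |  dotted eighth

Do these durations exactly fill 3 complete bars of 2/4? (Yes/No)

One bar of 2/4 = 8 sixteenth notes, so 3 bars = 24.
In sixteenth notes: quarter note = 4; dotted eighth = 3; quarter = 4; quarter note = 4; dotted quarter note = 6; dotted eighth = 3.
Adding: 4 + 3 + 4 + 4 + 6 + 3 = 24.
24 equals 24, so the answer is Yes.

Yes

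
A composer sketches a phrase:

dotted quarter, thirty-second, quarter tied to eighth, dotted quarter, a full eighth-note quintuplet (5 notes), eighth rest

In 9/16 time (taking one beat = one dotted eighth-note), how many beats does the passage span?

9.5

One dotted eighth-note beat = 6 thirty-second notes.
Convert each value to thirty-second notes: dotted quarter = 12; thirty-second = 1; quarter tied to eighth (quarter + eighth) = 12; dotted quarter = 12; a full eighth-note quintuplet (5 notes) (five quintuplet eighths span one half) = 16; eighth rest = 4.
Total: 12 + 1 + 12 + 12 + 16 + 4 = 57.
57 ÷ 6 = 9.5 beats.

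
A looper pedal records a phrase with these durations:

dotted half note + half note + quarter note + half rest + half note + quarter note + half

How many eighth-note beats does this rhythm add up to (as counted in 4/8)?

One eighth-note beat = 2 sixteenth notes.
Express everything in sixteenth notes: dotted half note = 12; half note = 8; quarter note = 4; half rest = 8; half note = 8; quarter note = 4; half = 8.
Sum: 12 + 8 + 4 + 8 + 8 + 4 + 8 = 52.
52 ÷ 2 = 26 beats.

26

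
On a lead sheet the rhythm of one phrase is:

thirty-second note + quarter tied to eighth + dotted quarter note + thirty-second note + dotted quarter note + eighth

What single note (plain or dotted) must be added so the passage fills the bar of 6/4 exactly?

dotted eighth note

The bar of 6/4 = 48 thirty-second notes.
Express everything in thirty-second notes: thirty-second note = 1; quarter tied to eighth (quarter + eighth) = 12; dotted quarter note = 12; thirty-second note = 1; dotted quarter note = 12; eighth = 4.
Altogether 1 + 12 + 12 + 1 + 12 + 4 = 42.
Remaining: 48 − 42 = 6 thirty-second notes, which is a dotted eighth note.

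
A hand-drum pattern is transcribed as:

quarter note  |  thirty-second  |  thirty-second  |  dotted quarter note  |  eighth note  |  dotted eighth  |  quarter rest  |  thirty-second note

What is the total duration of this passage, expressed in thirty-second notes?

41

Convert each value to thirty-second notes: quarter note = 8; thirty-second = 1; thirty-second = 1; dotted quarter note = 12; eighth note = 4; dotted eighth = 6; quarter rest = 8; thirty-second note = 1.
Adding: 8 + 1 + 1 + 12 + 4 + 6 + 8 + 1 = 41 thirty-second notes.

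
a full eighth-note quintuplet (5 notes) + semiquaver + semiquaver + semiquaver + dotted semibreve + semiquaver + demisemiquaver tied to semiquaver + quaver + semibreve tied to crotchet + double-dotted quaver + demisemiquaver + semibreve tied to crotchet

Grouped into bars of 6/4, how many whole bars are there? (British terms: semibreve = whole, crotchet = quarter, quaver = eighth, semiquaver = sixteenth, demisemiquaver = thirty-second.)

3

One bar of 6/4 = 48 thirty-second notes.
Express everything in thirty-second notes: a full eighth-note quintuplet (5 notes) (five quintuplet eighths span one half) = 16; semiquaver = 2; semiquaver = 2; semiquaver = 2; dotted semibreve = 48; semiquaver = 2; demisemiquaver tied to semiquaver (demisemiquaver + semiquaver) = 3; quaver = 4; semibreve tied to crotchet (semibreve + crotchet) = 40; double-dotted quaver = 7; demisemiquaver = 1; semibreve tied to crotchet (semibreve + crotchet) = 40.
Sum: 16 + 2 + 2 + 2 + 48 + 2 + 3 + 4 + 40 + 7 + 1 + 40 = 167.
167 ÷ 48 = 3 complete bars with 23 left over.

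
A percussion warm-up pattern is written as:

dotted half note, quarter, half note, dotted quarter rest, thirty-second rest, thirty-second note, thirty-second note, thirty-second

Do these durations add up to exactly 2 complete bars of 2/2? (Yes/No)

One bar of 2/2 = 32 thirty-second notes, so 2 bars = 64.
Express everything in thirty-second notes: dotted half note = 24; quarter = 8; half note = 16; dotted quarter rest = 12; thirty-second rest = 1; thirty-second note = 1; thirty-second note = 1; thirty-second = 1.
Sum: 24 + 8 + 16 + 12 + 1 + 1 + 1 + 1 = 64.
64 equals 64, so the answer is Yes.

Yes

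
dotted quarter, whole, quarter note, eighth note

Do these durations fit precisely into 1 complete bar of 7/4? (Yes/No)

One bar of 7/4 = 14 eighth notes.
In eighth notes: dotted quarter = 3; whole = 8; quarter note = 2; eighth note = 1.
Adding: 3 + 8 + 2 + 1 = 14.
14 equals 14, so the answer is Yes.

Yes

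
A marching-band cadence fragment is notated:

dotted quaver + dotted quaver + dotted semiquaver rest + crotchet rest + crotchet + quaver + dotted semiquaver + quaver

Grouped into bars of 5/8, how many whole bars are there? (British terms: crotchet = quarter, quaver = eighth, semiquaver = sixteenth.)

2

One bar of 5/8 = 20 thirty-second notes.
In thirty-second notes: dotted quaver = 6; dotted quaver = 6; dotted semiquaver rest = 3; crotchet rest = 8; crotchet = 8; quaver = 4; dotted semiquaver = 3; quaver = 4.
Altogether 6 + 6 + 3 + 8 + 8 + 4 + 3 + 4 = 42.
42 ÷ 20 = 2 complete bars with 2 left over.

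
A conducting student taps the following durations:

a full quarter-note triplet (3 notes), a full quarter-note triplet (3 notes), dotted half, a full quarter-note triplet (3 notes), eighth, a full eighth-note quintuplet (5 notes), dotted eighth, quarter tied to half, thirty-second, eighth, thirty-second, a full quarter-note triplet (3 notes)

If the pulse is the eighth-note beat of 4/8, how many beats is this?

36

One eighth-note beat = 4 thirty-second notes.
Convert each value to thirty-second notes: a full quarter-note triplet (3 notes) (three triplet quarters span one half) = 16; a full quarter-note triplet (3 notes) (three triplet quarters span one half) = 16; dotted half = 24; a full quarter-note triplet (3 notes) (three triplet quarters span one half) = 16; eighth = 4; a full eighth-note quintuplet (5 notes) (five quintuplet eighths span one half) = 16; dotted eighth = 6; quarter tied to half (quarter + half) = 24; thirty-second = 1; eighth = 4; thirty-second = 1; a full quarter-note triplet (3 notes) (three triplet quarters span one half) = 16.
Adding: 16 + 16 + 24 + 16 + 4 + 16 + 6 + 24 + 1 + 4 + 1 + 16 = 144.
144 ÷ 4 = 36 beats.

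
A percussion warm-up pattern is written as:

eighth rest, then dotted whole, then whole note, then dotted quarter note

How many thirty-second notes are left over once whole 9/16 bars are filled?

6

One bar of 9/16 = 9 sixteenth notes.
Convert each value to sixteenth notes: eighth rest = 2; dotted whole = 24; whole note = 16; dotted quarter note = 6.
Total: 2 + 24 + 16 + 6 = 48.
48 ÷ 9 = 5 complete bars with 3 sixteenth notes remaining = 6 thirty-second notes.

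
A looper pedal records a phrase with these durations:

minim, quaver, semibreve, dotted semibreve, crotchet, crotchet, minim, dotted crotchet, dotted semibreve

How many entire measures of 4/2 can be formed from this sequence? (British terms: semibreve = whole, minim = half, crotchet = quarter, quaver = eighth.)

One bar of 4/2 = 16 eighth notes.
Convert each value to eighth notes: minim = 4; quaver = 1; semibreve = 8; dotted semibreve = 12; crotchet = 2; crotchet = 2; minim = 4; dotted crotchet = 3; dotted semibreve = 12.
Sum: 4 + 1 + 8 + 12 + 2 + 2 + 4 + 3 + 12 = 48.
48 ÷ 16 = 3 complete bars with 0 left over.

3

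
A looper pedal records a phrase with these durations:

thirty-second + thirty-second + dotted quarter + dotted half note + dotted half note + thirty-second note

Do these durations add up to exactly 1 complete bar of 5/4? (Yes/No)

One bar of 5/4 = 40 thirty-second notes.
Convert each value to thirty-second notes: thirty-second = 1; thirty-second = 1; dotted quarter = 12; dotted half note = 24; dotted half note = 24; thirty-second note = 1.
Total: 1 + 1 + 12 + 24 + 24 + 1 = 63.
63 exceeds 40, so the answer is No.

No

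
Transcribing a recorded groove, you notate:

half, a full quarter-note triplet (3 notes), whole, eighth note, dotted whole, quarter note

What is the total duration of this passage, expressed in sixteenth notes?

62

Working in sixteenth notes: half = 8; a full quarter-note triplet (3 notes) (three triplet quarters span one half) = 8; whole = 16; eighth note = 2; dotted whole = 24; quarter note = 4.
Total: 8 + 8 + 16 + 2 + 24 + 4 = 62 sixteenth notes.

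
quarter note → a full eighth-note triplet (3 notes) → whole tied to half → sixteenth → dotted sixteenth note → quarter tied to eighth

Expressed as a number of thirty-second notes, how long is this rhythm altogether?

In thirty-second notes: quarter note = 8; a full eighth-note triplet (3 notes) (three triplet eighths span one quarter) = 8; whole tied to half (whole + half) = 48; sixteenth = 2; dotted sixteenth note = 3; quarter tied to eighth (quarter + eighth) = 12.
Sum: 8 + 8 + 48 + 2 + 3 + 12 = 81 thirty-second notes.

81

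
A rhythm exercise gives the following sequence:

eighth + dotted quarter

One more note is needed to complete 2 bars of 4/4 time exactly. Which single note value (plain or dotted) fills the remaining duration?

dotted whole note

2 bars of 4/4 = 16 eighth notes.
Working in eighth notes: eighth = 1; dotted quarter = 3.
Altogether 1 + 3 = 4.
Remaining: 16 − 4 = 12 eighth notes, which is a dotted whole note.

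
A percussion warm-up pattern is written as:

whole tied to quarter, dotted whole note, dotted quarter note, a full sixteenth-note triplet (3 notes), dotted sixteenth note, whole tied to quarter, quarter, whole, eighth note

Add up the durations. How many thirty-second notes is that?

191

In thirty-second notes: whole tied to quarter (whole + quarter) = 40; dotted whole note = 48; dotted quarter note = 12; a full sixteenth-note triplet (3 notes) (three triplet sixteenths span one eighth) = 4; dotted sixteenth note = 3; whole tied to quarter (whole + quarter) = 40; quarter = 8; whole = 32; eighth note = 4.
Sum: 40 + 48 + 12 + 4 + 3 + 40 + 8 + 32 + 4 = 191 thirty-second notes.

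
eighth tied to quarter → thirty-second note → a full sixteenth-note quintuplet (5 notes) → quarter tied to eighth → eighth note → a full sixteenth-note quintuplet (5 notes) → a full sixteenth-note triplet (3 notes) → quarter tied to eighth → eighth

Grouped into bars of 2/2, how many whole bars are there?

One bar of 2/2 = 32 thirty-second notes.
Working in thirty-second notes: eighth tied to quarter (eighth + quarter) = 12; thirty-second note = 1; a full sixteenth-note quintuplet (5 notes) (five quintuplet sixteenths span one quarter) = 8; quarter tied to eighth (quarter + eighth) = 12; eighth note = 4; a full sixteenth-note quintuplet (5 notes) (five quintuplet sixteenths span one quarter) = 8; a full sixteenth-note triplet (3 notes) (three triplet sixteenths span one eighth) = 4; quarter tied to eighth (quarter + eighth) = 12; eighth = 4.
Sum: 12 + 1 + 8 + 12 + 4 + 8 + 4 + 12 + 4 = 65.
65 ÷ 32 = 2 complete bars with 1 left over.

2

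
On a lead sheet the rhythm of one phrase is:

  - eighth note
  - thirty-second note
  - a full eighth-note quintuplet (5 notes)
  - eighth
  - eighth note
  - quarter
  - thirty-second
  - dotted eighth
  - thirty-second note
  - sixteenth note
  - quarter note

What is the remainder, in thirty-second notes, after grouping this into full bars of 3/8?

7

One bar of 3/8 = 12 thirty-second notes.
Express everything in thirty-second notes: eighth note = 4; thirty-second note = 1; a full eighth-note quintuplet (5 notes) (five quintuplet eighths span one half) = 16; eighth = 4; eighth note = 4; quarter = 8; thirty-second = 1; dotted eighth = 6; thirty-second note = 1; sixteenth note = 2; quarter note = 8.
Adding: 4 + 1 + 16 + 4 + 4 + 8 + 1 + 6 + 1 + 2 + 8 = 55.
55 ÷ 12 = 4 complete bars with 7 thirty-second notes remaining.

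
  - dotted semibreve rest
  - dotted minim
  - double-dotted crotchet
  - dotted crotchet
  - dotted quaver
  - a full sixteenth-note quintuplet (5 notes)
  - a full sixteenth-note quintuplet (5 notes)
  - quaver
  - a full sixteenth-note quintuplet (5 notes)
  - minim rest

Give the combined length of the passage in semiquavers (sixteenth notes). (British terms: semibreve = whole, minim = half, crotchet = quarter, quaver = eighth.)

74

In sixteenth notes: dotted semibreve rest = 24; dotted minim = 12; double-dotted crotchet = 7; dotted crotchet = 6; dotted quaver = 3; a full sixteenth-note quintuplet (5 notes) (five quintuplet sixteenths span one quarter) = 4; a full sixteenth-note quintuplet (5 notes) (five quintuplet sixteenths span one quarter) = 4; quaver = 2; a full sixteenth-note quintuplet (5 notes) (five quintuplet sixteenths span one quarter) = 4; minim rest = 8.
Sum: 24 + 12 + 7 + 6 + 3 + 4 + 4 + 2 + 4 + 8 = 74 sixteenth notes.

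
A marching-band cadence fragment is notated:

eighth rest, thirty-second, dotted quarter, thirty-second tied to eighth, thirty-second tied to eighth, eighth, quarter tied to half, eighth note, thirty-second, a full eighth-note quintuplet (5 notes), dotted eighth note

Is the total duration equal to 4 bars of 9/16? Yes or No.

No

One bar of 9/16 = 18 thirty-second notes, so 4 bars = 72.
Each duration in thirty-second notes: eighth rest = 4; thirty-second = 1; dotted quarter = 12; thirty-second tied to eighth (thirty-second + eighth) = 5; thirty-second tied to eighth (thirty-second + eighth) = 5; eighth = 4; quarter tied to half (quarter + half) = 24; eighth note = 4; thirty-second = 1; a full eighth-note quintuplet (5 notes) (five quintuplet eighths span one half) = 16; dotted eighth note = 6.
Sum: 4 + 1 + 12 + 5 + 5 + 4 + 24 + 4 + 1 + 16 + 6 = 82.
82 exceeds 72, so the answer is No.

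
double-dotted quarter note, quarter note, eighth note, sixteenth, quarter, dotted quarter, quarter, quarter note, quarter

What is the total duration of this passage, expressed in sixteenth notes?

Express everything in sixteenth notes: double-dotted quarter note = 7; quarter note = 4; eighth note = 2; sixteenth = 1; quarter = 4; dotted quarter = 6; quarter = 4; quarter note = 4; quarter = 4.
Adding: 7 + 4 + 2 + 1 + 4 + 6 + 4 + 4 + 4 = 36 sixteenth notes.

36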